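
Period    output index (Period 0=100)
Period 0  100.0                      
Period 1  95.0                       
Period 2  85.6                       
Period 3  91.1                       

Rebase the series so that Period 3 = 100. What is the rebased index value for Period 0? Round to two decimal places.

109.77

Rebased(Period 0) = 100.0 / 91.1 × 100 = 109.7695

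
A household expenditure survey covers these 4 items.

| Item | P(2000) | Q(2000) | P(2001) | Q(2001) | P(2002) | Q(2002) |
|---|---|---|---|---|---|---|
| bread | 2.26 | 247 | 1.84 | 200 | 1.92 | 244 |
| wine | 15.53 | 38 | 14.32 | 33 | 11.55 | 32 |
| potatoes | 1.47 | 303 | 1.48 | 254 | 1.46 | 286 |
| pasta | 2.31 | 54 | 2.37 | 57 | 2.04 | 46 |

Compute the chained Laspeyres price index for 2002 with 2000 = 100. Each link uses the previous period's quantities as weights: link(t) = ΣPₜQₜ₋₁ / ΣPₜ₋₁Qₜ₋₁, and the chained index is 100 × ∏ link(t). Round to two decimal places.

84.92

Link 2000→2001:
ΣP(2001)Q(2000) = 1.84×247 + 14.32×38 + 1.48×303 + 2.37×54 = 454.48 + 544.16 + 448.44 + 127.98 = 1575.06
ΣP(2000)Q(2000) = 2.26×247 + 15.53×38 + 1.47×303 + 2.31×54 = 558.22 + 590.14 + 445.41 + 124.74 = 1718.51
link = 1575.06/1718.51 = 0.916527
Link 2001→2002:
ΣP(2002)Q(2001) = 1.92×200 + 11.55×33 + 1.46×254 + 2.04×57 = 384 + 381.15 + 370.84 + 116.28 = 1252.27
ΣP(2001)Q(2001) = 1.84×200 + 14.32×33 + 1.48×254 + 2.37×57 = 368 + 472.56 + 375.92 + 135.09 = 1351.57
link = 1252.27/1351.57 = 0.926530
Chained index = 100 × 0.916527 × 0.926530 = 84.9189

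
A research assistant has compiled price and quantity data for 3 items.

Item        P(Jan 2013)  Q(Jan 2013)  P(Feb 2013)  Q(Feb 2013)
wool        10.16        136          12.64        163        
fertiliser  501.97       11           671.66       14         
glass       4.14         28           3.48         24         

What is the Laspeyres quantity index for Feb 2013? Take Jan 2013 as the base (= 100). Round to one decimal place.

Laspeyres quantity index uses base-period prices as weights.
ΣP(Jan 2013)·Q(Feb 2013) = 10.16×163 + 501.97×14 + 4.14×24 = 1656.08 + 7027.58 + 99.36 = 8783.02
ΣP(Jan 2013)·Q(Jan 2013) = 10.16×136 + 501.97×11 + 4.14×28 = 1381.76 + 5521.67 + 115.92 = 7019.35
Index = 8783.02 / 7019.35 × 100 = 125.1258

125.1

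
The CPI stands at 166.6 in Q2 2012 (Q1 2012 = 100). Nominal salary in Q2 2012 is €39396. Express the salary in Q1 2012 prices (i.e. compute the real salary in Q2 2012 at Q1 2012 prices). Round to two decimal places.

23647.06

Real = Nominal ÷ (Index/100) = 39396 ÷ (166.6/100)
     = 39396 ÷ 1.666 = 23647.0588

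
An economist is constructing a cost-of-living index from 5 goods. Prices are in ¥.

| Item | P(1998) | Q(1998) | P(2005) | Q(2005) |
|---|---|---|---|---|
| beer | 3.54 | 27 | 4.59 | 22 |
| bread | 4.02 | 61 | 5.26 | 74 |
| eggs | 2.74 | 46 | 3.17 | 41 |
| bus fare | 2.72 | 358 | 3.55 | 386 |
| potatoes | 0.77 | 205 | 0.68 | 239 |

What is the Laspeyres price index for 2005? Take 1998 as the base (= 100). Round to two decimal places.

Laspeyres price index uses base-period quantities as weights.
ΣP(2005)·Q(1998) = 4.59×27 + 5.26×61 + 3.17×46 + 3.55×358 + 0.68×205 = 123.93 + 320.86 + 145.82 + 1270.9 + 139.4 = 2000.91
ΣP(1998)·Q(1998) = 3.54×27 + 4.02×61 + 2.74×46 + 2.72×358 + 0.77×205 = 95.58 + 245.22 + 126.04 + 973.76 + 157.85 = 1598.45
Index = 2000.91 / 1598.45 × 100 = 125.1781

125.18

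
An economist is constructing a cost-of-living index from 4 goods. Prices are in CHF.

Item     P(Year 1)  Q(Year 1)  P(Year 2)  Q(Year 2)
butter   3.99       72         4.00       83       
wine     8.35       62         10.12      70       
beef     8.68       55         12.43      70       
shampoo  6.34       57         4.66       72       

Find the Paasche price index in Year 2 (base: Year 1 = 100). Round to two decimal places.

113.45

Paasche price index uses current-period quantities as weights.
ΣP(Year 2)·Q(Year 2) = 4.00×83 + 10.12×70 + 12.43×70 + 4.66×72 = 332 + 708.4 + 870.1 + 335.52 = 2246.02
ΣP(Year 1)·Q(Year 2) = 3.99×83 + 8.35×70 + 8.68×70 + 6.34×72 = 331.17 + 584.5 + 607.6 + 456.48 = 1979.75
Index = 2246.02 / 1979.75 × 100 = 113.4497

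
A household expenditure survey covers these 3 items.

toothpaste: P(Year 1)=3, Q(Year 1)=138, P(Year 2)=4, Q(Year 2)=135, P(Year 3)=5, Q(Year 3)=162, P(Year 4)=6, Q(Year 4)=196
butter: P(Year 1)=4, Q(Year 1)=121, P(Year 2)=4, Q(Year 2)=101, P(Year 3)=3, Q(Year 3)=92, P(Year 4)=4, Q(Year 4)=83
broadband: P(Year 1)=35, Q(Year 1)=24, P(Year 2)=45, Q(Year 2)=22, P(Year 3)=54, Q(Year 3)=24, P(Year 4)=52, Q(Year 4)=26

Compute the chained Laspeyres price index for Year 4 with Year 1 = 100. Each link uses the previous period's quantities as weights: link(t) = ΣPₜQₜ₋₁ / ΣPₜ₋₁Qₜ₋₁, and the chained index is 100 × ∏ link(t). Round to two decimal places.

Link Year 1→Year 2:
ΣP(Year 2)Q(Year 1) = 4×138 + 4×121 + 45×24 = 552 + 484 + 1080 = 2116
ΣP(Year 1)Q(Year 1) = 3×138 + 4×121 + 35×24 = 414 + 484 + 840 = 1738
link = 2116/1738 = 1.217491
Link Year 2→Year 3:
ΣP(Year 3)Q(Year 2) = 5×135 + 3×101 + 54×22 = 675 + 303 + 1188 = 2166
ΣP(Year 2)Q(Year 2) = 4×135 + 4×101 + 45×22 = 540 + 404 + 990 = 1934
link = 2166/1934 = 1.119959
Link Year 3→Year 4:
ΣP(Year 4)Q(Year 3) = 6×162 + 4×92 + 52×24 = 972 + 368 + 1248 = 2588
ΣP(Year 3)Q(Year 3) = 5×162 + 3×92 + 54×24 = 810 + 276 + 1296 = 2382
link = 2588/2382 = 1.086482
Chained index = 100 × 1.217491 × 1.119959 × 1.086482 = 148.1462

148.15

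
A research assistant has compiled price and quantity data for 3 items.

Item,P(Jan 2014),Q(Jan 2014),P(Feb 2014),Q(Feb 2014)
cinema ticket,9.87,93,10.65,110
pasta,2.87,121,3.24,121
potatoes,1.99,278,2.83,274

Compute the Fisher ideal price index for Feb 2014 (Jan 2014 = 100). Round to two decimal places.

118.76

Laspeyres component (base-period weights):
ΣP(Feb 2014)Q(Jan 2014) = 10.65×93 + 3.24×121 + 2.83×278 = 990.45 + 392.04 + 786.74 = 2169.23
ΣP(Jan 2014)Q(Jan 2014) = 9.87×93 + 2.87×121 + 1.99×278 = 917.91 + 347.27 + 553.22 = 1818.4
L = 2169.23 / 1818.4 × 100 = 119.2933
Paasche component (current-period weights):
ΣP(Feb 2014)Q(Feb 2014) = 10.65×110 + 3.24×121 + 2.83×274 = 1171.5 + 392.04 + 775.42 = 2338.96
ΣP(Jan 2014)Q(Feb 2014) = 9.87×110 + 2.87×121 + 1.99×274 = 1085.7 + 347.27 + 545.26 = 1978.23
P = 2338.96 / 1978.23 × 100 = 118.2350
Fisher = √(L × P) = √(119.2933 × 118.2350) = 118.7630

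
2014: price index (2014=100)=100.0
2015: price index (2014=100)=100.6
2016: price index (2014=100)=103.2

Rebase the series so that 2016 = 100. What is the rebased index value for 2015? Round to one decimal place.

Rebased(2015) = 100.6 / 103.2 × 100 = 97.4806

97.5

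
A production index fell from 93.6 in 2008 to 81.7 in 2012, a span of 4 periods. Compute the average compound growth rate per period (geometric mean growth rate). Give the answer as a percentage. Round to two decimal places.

Growth factor = (81.7/93.6)^(1/4) = (0.872863)^(1/4) = 0.966577
Growth rate = 0.966577 − 1 = -0.033423 = -3.3423%

-3.34%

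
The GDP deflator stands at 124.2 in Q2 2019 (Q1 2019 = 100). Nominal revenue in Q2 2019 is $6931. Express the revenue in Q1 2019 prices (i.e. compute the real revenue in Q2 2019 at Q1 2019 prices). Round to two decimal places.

Real = Nominal ÷ (Index/100) = 6931 ÷ (124.2/100)
     = 6931 ÷ 1.242 = 5580.5153

5580.52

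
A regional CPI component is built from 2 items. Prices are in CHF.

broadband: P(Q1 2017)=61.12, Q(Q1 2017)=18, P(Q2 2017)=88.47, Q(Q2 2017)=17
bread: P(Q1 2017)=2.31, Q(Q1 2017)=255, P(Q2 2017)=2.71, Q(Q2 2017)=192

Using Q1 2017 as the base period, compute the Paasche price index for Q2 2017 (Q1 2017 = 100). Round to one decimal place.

136.5

Paasche price index uses current-period quantities as weights.
ΣP(Q2 2017)·Q(Q2 2017) = 88.47×17 + 2.71×192 = 1503.99 + 520.32 = 2024.31
ΣP(Q1 2017)·Q(Q2 2017) = 61.12×17 + 2.31×192 = 1039.04 + 443.52 = 1482.56
Index = 2024.31 / 1482.56 × 100 = 136.5415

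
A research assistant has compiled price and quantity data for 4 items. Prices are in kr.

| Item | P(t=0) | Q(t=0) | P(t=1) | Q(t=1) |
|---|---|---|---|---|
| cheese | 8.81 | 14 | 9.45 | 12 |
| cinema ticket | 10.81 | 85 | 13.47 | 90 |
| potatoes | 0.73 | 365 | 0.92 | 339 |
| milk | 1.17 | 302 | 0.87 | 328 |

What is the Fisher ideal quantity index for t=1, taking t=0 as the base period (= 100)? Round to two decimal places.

102.70

Laspeyres component (base-period weights):
ΣP(t=0)Q(t=1) = 8.81×12 + 10.81×90 + 0.73×339 + 1.17×328 = 105.72 + 972.9 + 247.47 + 383.76 = 1709.85
ΣP(t=0)Q(t=0) = 8.81×14 + 10.81×85 + 0.73×365 + 1.17×302 = 123.34 + 918.85 + 266.45 + 353.34 = 1661.98
L = 1709.85 / 1661.98 × 100 = 102.8803
Paasche component (current-period weights):
ΣP(t=1)Q(t=1) = 9.45×12 + 13.47×90 + 0.92×339 + 0.87×328 = 113.4 + 1212.3 + 311.88 + 285.36 = 1922.94
ΣP(t=1)Q(t=0) = 9.45×14 + 13.47×85 + 0.92×365 + 0.87×302 = 132.3 + 1144.95 + 335.8 + 262.74 = 1875.79
P = 1922.94 / 1875.79 × 100 = 102.5136
Fisher = √(L × P) = √(102.8803 × 102.5136) = 102.6968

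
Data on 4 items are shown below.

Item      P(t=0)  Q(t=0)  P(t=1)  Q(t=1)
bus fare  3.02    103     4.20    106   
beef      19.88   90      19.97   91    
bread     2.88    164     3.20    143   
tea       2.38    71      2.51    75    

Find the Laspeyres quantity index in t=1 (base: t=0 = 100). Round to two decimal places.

Laspeyres quantity index uses base-period prices as weights.
ΣP(t=0)·Q(t=1) = 3.02×106 + 19.88×91 + 2.88×143 + 2.38×75 = 320.12 + 1809.08 + 411.84 + 178.5 = 2719.54
ΣP(t=0)·Q(t=0) = 3.02×103 + 19.88×90 + 2.88×164 + 2.38×71 = 311.06 + 1789.2 + 472.32 + 168.98 = 2741.56
Index = 2719.54 / 2741.56 × 100 = 99.1968

99.20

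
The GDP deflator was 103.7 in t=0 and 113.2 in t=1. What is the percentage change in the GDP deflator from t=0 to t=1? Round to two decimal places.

Change = (113.2 − 103.7) / 103.7 × 100
       = 9.5 / 103.7 × 100 = 9.1610%

9.16%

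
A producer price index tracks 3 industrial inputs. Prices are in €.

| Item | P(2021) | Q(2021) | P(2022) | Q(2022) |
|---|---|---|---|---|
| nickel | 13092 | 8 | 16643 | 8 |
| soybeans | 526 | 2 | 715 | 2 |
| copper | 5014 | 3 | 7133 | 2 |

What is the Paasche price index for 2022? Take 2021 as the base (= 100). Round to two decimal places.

Paasche price index uses current-period quantities as weights.
ΣP(2022)·Q(2022) = 16643×8 + 715×2 + 7133×2 = 133144 + 1430 + 14266 = 148840
ΣP(2021)·Q(2022) = 13092×8 + 526×2 + 5014×2 = 104736 + 1052 + 10028 = 115816
Index = 148840 / 115816 × 100 = 128.5142

128.51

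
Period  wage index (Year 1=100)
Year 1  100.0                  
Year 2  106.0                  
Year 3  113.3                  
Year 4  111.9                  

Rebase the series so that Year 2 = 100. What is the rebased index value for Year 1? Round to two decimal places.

94.34

Rebased(Year 1) = 100.0 / 106.0 × 100 = 94.3396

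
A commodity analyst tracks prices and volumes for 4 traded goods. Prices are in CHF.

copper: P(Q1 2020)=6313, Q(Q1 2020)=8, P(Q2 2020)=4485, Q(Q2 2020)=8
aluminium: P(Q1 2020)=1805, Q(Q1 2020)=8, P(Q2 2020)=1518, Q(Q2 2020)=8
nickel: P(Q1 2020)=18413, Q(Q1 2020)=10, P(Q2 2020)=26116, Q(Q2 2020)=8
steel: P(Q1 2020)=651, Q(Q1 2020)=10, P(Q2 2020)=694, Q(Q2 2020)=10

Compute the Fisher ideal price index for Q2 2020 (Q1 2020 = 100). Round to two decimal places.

122.15

Laspeyres component (base-period weights):
ΣP(Q2 2020)Q(Q1 2020) = 4485×8 + 1518×8 + 26116×10 + 694×10 = 35880 + 12144 + 261160 + 6940 = 316124
ΣP(Q1 2020)Q(Q1 2020) = 6313×8 + 1805×8 + 18413×10 + 651×10 = 50504 + 14440 + 184130 + 6510 = 255584
L = 316124 / 255584 × 100 = 123.6869
Paasche component (current-period weights):
ΣP(Q2 2020)Q(Q2 2020) = 4485×8 + 1518×8 + 26116×8 + 694×10 = 35880 + 12144 + 208928 + 6940 = 263892
ΣP(Q1 2020)Q(Q2 2020) = 6313×8 + 1805×8 + 18413×8 + 651×10 = 50504 + 14440 + 147304 + 6510 = 218758
P = 263892 / 218758 × 100 = 120.6319
Fisher = √(L × P) = √(123.6869 × 120.6319) = 122.1499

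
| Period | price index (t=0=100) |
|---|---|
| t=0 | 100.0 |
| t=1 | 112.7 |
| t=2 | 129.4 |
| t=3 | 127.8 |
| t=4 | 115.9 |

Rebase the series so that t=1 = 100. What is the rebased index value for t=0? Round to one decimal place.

Rebased(t=0) = 100.0 / 112.7 × 100 = 88.7311

88.7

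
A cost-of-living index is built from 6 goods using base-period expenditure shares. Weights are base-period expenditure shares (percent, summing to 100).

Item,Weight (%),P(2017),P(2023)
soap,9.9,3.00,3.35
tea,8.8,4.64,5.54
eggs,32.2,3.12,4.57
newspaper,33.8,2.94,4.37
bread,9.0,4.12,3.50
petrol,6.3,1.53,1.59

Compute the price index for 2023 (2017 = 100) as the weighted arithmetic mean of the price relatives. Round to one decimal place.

133.2

soap: 9.9 × (3.35/3.00) = 9.9 × 1.116667 = 11.0550
tea: 8.8 × (5.54/4.64) = 8.8 × 1.193966 = 10.5069
eggs: 32.2 × (4.57/3.12) = 32.2 × 1.464744 = 47.1647
newspaper: 33.8 × (4.37/2.94) = 33.8 × 1.486395 = 50.2401
bread: 9.0 × (3.50/4.12) = 9.0 × 0.849515 = 7.6456
petrol: 6.3 × (1.59/1.53) = 6.3 × 1.039216 = 6.5471
Index = Σ wᵢ·(p₁ᵢ/p₀ᵢ) = 11.0550 + 10.5069 + 47.1647 + 50.2401 + 7.6456 + 6.5471 = 133.1595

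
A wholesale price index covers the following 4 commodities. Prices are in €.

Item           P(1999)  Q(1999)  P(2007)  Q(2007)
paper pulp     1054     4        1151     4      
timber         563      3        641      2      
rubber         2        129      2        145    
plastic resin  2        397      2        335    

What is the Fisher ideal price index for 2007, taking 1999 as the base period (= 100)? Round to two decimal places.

108.79

Laspeyres component (base-period weights):
ΣP(2007)Q(1999) = 1151×4 + 641×3 + 2×129 + 2×397 = 4604 + 1923 + 258 + 794 = 7579
ΣP(1999)Q(1999) = 1054×4 + 563×3 + 2×129 + 2×397 = 4216 + 1689 + 258 + 794 = 6957
L = 7579 / 6957 × 100 = 108.9406
Paasche component (current-period weights):
ΣP(2007)Q(2007) = 1151×4 + 641×2 + 2×145 + 2×335 = 4604 + 1282 + 290 + 670 = 6846
ΣP(1999)Q(2007) = 1054×4 + 563×2 + 2×145 + 2×335 = 4216 + 1126 + 290 + 670 = 6302
P = 6846 / 6302 × 100 = 108.6322
Fisher = √(L × P) = √(108.9406 × 108.6322) = 108.7863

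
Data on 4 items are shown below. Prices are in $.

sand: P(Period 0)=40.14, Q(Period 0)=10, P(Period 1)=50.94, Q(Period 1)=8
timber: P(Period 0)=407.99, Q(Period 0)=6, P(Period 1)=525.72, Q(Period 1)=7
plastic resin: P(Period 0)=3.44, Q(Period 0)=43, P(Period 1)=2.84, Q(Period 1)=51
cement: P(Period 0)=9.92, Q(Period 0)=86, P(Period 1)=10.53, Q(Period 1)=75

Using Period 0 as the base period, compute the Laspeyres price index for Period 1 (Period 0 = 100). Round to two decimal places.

Laspeyres price index uses base-period quantities as weights.
ΣP(Period 1)·Q(Period 0) = 50.94×10 + 525.72×6 + 2.84×43 + 10.53×86 = 509.4 + 3154.32 + 122.12 + 905.58 = 4691.42
ΣP(Period 0)·Q(Period 0) = 40.14×10 + 407.99×6 + 3.44×43 + 9.92×86 = 401.4 + 2447.94 + 147.92 + 853.12 = 3850.38
Index = 4691.42 / 3850.38 × 100 = 121.8430

121.84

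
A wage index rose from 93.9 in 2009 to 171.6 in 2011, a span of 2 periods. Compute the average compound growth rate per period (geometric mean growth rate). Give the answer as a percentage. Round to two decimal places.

Growth factor = (171.6/93.9)^(1/2) = (1.827476)^(1/2) = 1.351842
Growth rate = 1.351842 − 1 = 0.351842 = 35.1842%

35.18%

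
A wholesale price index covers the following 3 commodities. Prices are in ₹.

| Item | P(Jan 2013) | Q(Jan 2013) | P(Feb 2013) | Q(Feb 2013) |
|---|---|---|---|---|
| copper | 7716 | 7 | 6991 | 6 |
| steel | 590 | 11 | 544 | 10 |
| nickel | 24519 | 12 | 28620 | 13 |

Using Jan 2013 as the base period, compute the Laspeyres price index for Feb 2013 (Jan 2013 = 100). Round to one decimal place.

Laspeyres price index uses base-period quantities as weights.
ΣP(Feb 2013)·Q(Jan 2013) = 6991×7 + 544×11 + 28620×12 = 48937 + 5984 + 343440 = 398361
ΣP(Jan 2013)·Q(Jan 2013) = 7716×7 + 590×11 + 24519×12 = 54012 + 6490 + 294228 = 354730
Index = 398361 / 354730 × 100 = 112.2998

112.3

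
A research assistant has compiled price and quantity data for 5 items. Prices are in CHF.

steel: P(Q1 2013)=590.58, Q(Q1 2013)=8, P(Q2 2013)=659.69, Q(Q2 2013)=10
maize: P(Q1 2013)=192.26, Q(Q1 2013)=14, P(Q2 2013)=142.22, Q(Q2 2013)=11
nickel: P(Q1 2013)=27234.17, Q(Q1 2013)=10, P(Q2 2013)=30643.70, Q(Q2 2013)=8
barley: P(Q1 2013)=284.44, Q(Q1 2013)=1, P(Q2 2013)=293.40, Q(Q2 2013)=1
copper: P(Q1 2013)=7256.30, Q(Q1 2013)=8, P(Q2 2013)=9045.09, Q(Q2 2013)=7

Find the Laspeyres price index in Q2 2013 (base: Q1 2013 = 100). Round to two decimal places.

114.28

Laspeyres price index uses base-period quantities as weights.
ΣP(Q2 2013)·Q(Q1 2013) = 659.69×8 + 142.22×14 + 30643.70×10 + 293.40×1 + 9045.09×8 = 5277.52 + 1991.08 + 306437 + 293.4 + 72360.72 = 386359.72
ΣP(Q1 2013)·Q(Q1 2013) = 590.58×8 + 192.26×14 + 27234.17×10 + 284.44×1 + 7256.30×8 = 4724.64 + 2691.64 + 272341.7 + 284.44 + 58050.4 = 338092.82
Index = 386359.72 / 338092.82 × 100 = 114.2762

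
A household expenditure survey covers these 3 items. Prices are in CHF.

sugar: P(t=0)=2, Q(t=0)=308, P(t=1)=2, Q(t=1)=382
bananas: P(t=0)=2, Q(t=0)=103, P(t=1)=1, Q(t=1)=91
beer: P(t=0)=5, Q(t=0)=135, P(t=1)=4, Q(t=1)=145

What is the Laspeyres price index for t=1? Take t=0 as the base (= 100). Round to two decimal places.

84.10

Laspeyres price index uses base-period quantities as weights.
ΣP(t=1)·Q(t=0) = 2×308 + 1×103 + 4×135 = 616 + 103 + 540 = 1259
ΣP(t=0)·Q(t=0) = 2×308 + 2×103 + 5×135 = 616 + 206 + 675 = 1497
Index = 1259 / 1497 × 100 = 84.1015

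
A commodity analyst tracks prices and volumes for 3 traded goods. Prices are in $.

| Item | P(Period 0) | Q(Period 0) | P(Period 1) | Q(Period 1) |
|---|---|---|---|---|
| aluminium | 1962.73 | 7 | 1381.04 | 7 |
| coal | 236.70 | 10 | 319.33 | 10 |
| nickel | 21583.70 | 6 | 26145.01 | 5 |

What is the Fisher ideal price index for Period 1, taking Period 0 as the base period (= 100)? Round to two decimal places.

Laspeyres component (base-period weights):
ΣP(Period 1)Q(Period 0) = 1381.04×7 + 319.33×10 + 26145.01×6 = 9667.28 + 3193.3 + 156870.06 = 169730.64
ΣP(Period 0)Q(Period 0) = 1962.73×7 + 236.70×10 + 21583.70×6 = 13739.11 + 2367 + 129502.2 = 145608.31
L = 169730.64 / 145608.31 × 100 = 116.5666
Paasche component (current-period weights):
ΣP(Period 1)Q(Period 1) = 1381.04×7 + 319.33×10 + 26145.01×5 = 9667.28 + 3193.3 + 130725.05 = 143585.63
ΣP(Period 0)Q(Period 1) = 1962.73×7 + 236.70×10 + 21583.70×5 = 13739.11 + 2367 + 107918.5 = 124024.61
P = 143585.63 / 124024.61 × 100 = 115.7719
Fisher = √(L × P) = √(116.5666 × 115.7719) = 116.1686

116.17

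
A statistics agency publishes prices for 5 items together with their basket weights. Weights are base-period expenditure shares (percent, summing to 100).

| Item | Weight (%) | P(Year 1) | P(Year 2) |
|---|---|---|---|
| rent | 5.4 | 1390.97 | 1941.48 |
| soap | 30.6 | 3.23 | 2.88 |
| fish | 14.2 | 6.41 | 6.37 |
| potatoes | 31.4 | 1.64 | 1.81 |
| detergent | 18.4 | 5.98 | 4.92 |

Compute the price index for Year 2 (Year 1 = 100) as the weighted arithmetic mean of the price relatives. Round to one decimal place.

rent: 5.4 × (1941.48/1390.97) = 5.4 × 1.395774 = 7.5372
soap: 30.6 × (2.88/3.23) = 30.6 × 0.891641 = 27.2842
fish: 14.2 × (6.37/6.41) = 14.2 × 0.993760 = 14.1114
potatoes: 31.4 × (1.81/1.64) = 31.4 × 1.103659 = 34.6549
detergent: 18.4 × (4.92/5.98) = 18.4 × 0.822742 = 15.1385
Index = Σ wᵢ·(p₁ᵢ/p₀ᵢ) = 7.5372 + 27.2842 + 14.1114 + 34.6549 + 15.1385 = 98.7261

98.7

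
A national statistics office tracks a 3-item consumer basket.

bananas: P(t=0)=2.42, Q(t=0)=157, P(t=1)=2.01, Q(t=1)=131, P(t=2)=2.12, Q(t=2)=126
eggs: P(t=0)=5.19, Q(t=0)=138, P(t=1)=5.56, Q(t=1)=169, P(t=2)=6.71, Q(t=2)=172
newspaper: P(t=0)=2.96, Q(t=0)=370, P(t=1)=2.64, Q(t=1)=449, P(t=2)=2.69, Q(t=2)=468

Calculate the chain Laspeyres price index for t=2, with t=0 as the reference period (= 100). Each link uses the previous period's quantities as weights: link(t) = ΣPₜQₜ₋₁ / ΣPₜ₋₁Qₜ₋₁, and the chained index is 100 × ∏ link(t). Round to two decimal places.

Link t=0→t=1:
ΣP(t=1)Q(t=0) = 2.01×157 + 5.56×138 + 2.64×370 = 315.57 + 767.28 + 976.8 = 2059.65
ΣP(t=0)Q(t=0) = 2.42×157 + 5.19×138 + 2.96×370 = 379.94 + 716.22 + 1095.2 = 2191.36
link = 2059.65/2191.36 = 0.939896
Link t=1→t=2:
ΣP(t=2)Q(t=1) = 2.12×131 + 6.71×169 + 2.69×449 = 277.72 + 1133.99 + 1207.81 = 2619.52
ΣP(t=1)Q(t=1) = 2.01×131 + 5.56×169 + 2.64×449 = 263.31 + 939.64 + 1185.36 = 2388.31
link = 2619.52/2388.31 = 1.096809
Chained index = 100 × 0.939896 × 1.096809 = 103.0886

103.09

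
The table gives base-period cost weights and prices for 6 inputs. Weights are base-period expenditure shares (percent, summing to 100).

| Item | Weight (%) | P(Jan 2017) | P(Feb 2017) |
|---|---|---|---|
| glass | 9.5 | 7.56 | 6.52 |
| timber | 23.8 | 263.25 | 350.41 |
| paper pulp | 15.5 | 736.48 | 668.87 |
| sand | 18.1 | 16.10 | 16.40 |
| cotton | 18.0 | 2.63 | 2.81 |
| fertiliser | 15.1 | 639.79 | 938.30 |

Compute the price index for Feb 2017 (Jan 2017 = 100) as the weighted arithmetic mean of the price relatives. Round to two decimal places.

glass: 9.5 × (6.52/7.56) = 9.5 × 0.862434 = 8.1931
timber: 23.8 × (350.41/263.25) = 23.8 × 1.331092 = 31.6800
paper pulp: 15.5 × (668.87/736.48) = 15.5 × 0.908198 = 14.0771
sand: 18.1 × (16.40/16.10) = 18.1 × 1.018634 = 18.4373
cotton: 18.0 × (2.81/2.63) = 18.0 × 1.068441 = 19.2319
fertiliser: 15.1 × (938.30/639.79) = 15.1 × 1.466575 = 22.1453
Index = Σ wᵢ·(p₁ᵢ/p₀ᵢ) = 8.1931 + 31.6800 + 14.0771 + 18.4373 + 19.2319 + 22.1453 = 113.7647

113.76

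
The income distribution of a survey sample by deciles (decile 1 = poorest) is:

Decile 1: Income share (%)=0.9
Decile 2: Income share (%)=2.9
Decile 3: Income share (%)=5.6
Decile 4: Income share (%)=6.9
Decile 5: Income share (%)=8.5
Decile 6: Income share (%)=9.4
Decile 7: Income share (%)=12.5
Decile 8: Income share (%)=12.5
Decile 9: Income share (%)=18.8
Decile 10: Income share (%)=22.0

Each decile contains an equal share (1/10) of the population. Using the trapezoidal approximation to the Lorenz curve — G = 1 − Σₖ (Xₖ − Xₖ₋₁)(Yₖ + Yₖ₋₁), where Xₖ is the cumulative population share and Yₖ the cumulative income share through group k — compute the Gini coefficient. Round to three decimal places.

Cumulative income shares Yₖ: 0.0090, 0.0380, 0.0940, 0.1630, 0.2480, 0.3420, 0.4670, 0.5920, 0.7800, 1.0000
Σ (Xₖ−Xₖ₋₁)(Yₖ+Yₖ₋₁) = (1/10)(0.0090+0.0000) + (1/10)(0.0380+0.0090) + (1/10)(0.0940+0.0380) + (1/10)(0.1630+0.0940) + (1/10)(0.2480+0.1630) + (1/10)(0.3420+0.2480) + (1/10)(0.4670+0.3420) + (1/10)(0.5920+0.4670) + (1/10)(0.7800+0.5920) + (1/10)(1.0000+0.7800)
  = 0.0009 + 0.0047 + 0.0132 + 0.0257 + 0.0411 + 0.0590 + 0.0809 + 0.1059 + 0.1372 + 0.1780 = 0.6466
G = 1 − 0.6466 = 0.3534

0.353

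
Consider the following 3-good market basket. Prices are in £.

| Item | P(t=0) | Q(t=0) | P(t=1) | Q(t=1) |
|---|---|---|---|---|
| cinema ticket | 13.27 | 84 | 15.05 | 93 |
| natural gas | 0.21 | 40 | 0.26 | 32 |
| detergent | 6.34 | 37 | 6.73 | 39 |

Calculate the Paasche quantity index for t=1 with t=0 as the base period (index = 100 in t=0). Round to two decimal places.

109.64

Paasche quantity index uses current-period prices as weights.
ΣP(t=1)·Q(t=1) = 15.05×93 + 0.26×32 + 6.73×39 = 1399.65 + 8.32 + 262.47 = 1670.44
ΣP(t=1)·Q(t=0) = 15.05×84 + 0.26×40 + 6.73×37 = 1264.2 + 10.4 + 249.01 = 1523.61
Index = 1670.44 / 1523.61 × 100 = 109.6370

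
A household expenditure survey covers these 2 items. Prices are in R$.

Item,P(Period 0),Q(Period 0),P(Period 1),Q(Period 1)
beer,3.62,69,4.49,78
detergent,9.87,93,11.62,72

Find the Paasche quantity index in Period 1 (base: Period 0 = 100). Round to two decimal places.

85.36

Paasche quantity index uses current-period prices as weights.
ΣP(Period 1)·Q(Period 1) = 4.49×78 + 11.62×72 = 350.22 + 836.64 = 1186.86
ΣP(Period 1)·Q(Period 0) = 4.49×69 + 11.62×93 = 309.81 + 1080.66 = 1390.47
Index = 1186.86 / 1390.47 × 100 = 85.3567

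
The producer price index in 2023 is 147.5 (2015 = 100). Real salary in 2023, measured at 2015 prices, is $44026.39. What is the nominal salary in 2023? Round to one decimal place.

Nominal = Real × (Index/100) = 44026.39 × (147.5/100)
        = 44026.39 × 1.475 = 64938.9253

64938.9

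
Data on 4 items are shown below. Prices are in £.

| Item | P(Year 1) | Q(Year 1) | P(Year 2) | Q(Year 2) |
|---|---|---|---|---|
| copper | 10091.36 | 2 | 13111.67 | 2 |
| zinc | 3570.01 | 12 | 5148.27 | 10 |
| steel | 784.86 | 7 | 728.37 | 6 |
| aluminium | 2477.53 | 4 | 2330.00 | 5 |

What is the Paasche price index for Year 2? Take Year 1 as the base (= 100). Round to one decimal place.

128.4

Paasche price index uses current-period quantities as weights.
ΣP(Year 2)·Q(Year 2) = 13111.67×2 + 5148.27×10 + 728.37×6 + 2330.00×5 = 26223.34 + 51482.7 + 4370.22 + 11650 = 93726.26
ΣP(Year 1)·Q(Year 2) = 10091.36×2 + 3570.01×10 + 784.86×6 + 2477.53×5 = 20182.72 + 35700.1 + 4709.16 + 12387.65 = 72979.63
Index = 93726.26 / 72979.63 × 100 = 128.4280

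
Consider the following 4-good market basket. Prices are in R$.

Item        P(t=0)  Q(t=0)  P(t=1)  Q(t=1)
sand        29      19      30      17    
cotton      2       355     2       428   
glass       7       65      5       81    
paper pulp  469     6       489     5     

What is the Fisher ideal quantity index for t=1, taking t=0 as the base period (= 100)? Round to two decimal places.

Laspeyres component (base-period weights):
ΣP(t=0)Q(t=1) = 29×17 + 2×428 + 7×81 + 469×5 = 493 + 856 + 567 + 2345 = 4261
ΣP(t=0)Q(t=0) = 29×19 + 2×355 + 7×65 + 469×6 = 551 + 710 + 455 + 2814 = 4530
L = 4261 / 4530 × 100 = 94.0618
Paasche component (current-period weights):
ΣP(t=1)Q(t=1) = 30×17 + 2×428 + 5×81 + 489×5 = 510 + 856 + 405 + 2445 = 4216
ΣP(t=1)Q(t=0) = 30×19 + 2×355 + 5×65 + 489×6 = 570 + 710 + 325 + 2934 = 4539
P = 4216 / 4539 × 100 = 92.8839
Fisher = √(L × P) = √(94.0618 × 92.8839) = 93.4710

93.47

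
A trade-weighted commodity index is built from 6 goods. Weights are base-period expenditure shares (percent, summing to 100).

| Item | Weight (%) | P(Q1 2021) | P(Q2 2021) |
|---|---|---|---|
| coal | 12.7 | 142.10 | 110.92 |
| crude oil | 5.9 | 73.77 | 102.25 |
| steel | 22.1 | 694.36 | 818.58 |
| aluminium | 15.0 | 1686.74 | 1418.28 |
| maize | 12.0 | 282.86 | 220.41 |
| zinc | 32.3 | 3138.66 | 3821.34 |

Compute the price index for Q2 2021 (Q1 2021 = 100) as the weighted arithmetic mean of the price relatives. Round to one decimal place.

coal: 12.7 × (110.92/142.10) = 12.7 × 0.780577 = 9.9133
crude oil: 5.9 × (102.25/73.77) = 5.9 × 1.386065 = 8.1778
steel: 22.1 × (818.58/694.36) = 22.1 × 1.178899 = 26.0537
aluminium: 15.0 × (1418.28/1686.74) = 15.0 × 0.840841 = 12.6126
maize: 12.0 × (220.41/282.86) = 12.0 × 0.779219 = 9.3506
zinc: 32.3 × (3821.34/3138.66) = 32.3 × 1.217507 = 39.3255
Index = Σ wᵢ·(p₁ᵢ/p₀ᵢ) = 9.9133 + 8.1778 + 26.0537 + 12.6126 + 9.3506 + 39.3255 = 105.4335

105.4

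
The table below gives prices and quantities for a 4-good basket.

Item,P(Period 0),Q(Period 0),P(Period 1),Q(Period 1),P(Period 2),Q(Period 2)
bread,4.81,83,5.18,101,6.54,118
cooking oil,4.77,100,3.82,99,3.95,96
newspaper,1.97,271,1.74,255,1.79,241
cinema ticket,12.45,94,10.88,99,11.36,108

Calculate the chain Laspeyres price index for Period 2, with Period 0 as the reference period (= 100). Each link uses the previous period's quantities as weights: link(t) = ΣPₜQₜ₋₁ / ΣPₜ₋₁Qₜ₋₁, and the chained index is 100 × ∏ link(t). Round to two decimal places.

97.14

Link Period 0→Period 1:
ΣP(Period 1)Q(Period 0) = 5.18×83 + 3.82×100 + 1.74×271 + 10.88×94 = 429.94 + 382 + 471.54 + 1022.72 = 2306.2
ΣP(Period 0)Q(Period 0) = 4.81×83 + 4.77×100 + 1.97×271 + 12.45×94 = 399.23 + 477 + 533.87 + 1170.3 = 2580.4
link = 2306.2/2580.4 = 0.893737
Link Period 1→Period 2:
ΣP(Period 2)Q(Period 1) = 6.54×101 + 3.95×99 + 1.79×255 + 11.36×99 = 660.54 + 391.05 + 456.45 + 1124.64 = 2632.68
ΣP(Period 1)Q(Period 1) = 5.18×101 + 3.82×99 + 1.74×255 + 10.88×99 = 523.18 + 378.18 + 443.7 + 1077.12 = 2422.18
link = 2632.68/2422.18 = 1.086905
Chained index = 100 × 0.893737 × 1.086905 = 97.1408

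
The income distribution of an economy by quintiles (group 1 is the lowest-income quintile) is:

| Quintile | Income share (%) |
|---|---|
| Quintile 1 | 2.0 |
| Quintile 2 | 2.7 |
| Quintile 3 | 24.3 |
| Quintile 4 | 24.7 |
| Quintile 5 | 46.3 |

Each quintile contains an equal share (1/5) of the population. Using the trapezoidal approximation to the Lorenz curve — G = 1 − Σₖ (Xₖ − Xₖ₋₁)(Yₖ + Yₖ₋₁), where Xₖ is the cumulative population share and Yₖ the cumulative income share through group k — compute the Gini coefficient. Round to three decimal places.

Cumulative income shares Yₖ: 0.0200, 0.0470, 0.2900, 0.5370, 1.0000
Σ (Xₖ−Xₖ₋₁)(Yₖ+Yₖ₋₁) = (1/5)(0.0200+0.0000) + (1/5)(0.0470+0.0200) + (1/5)(0.2900+0.0470) + (1/5)(0.5370+0.2900) + (1/5)(1.0000+0.5370)
  = 0.0040 + 0.0134 + 0.0674 + 0.1654 + 0.3074 = 0.5576
G = 1 − 0.5576 = 0.4424

0.442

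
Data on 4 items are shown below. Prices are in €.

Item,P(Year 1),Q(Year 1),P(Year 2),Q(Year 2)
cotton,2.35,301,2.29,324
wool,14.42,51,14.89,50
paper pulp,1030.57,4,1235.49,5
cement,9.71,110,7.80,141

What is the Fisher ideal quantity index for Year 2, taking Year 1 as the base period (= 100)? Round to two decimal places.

Laspeyres component (base-period weights):
ΣP(Year 1)Q(Year 2) = 2.35×324 + 14.42×50 + 1030.57×5 + 9.71×141 = 761.4 + 721 + 5152.85 + 1369.11 = 8004.36
ΣP(Year 1)Q(Year 1) = 2.35×301 + 14.42×51 + 1030.57×4 + 9.71×110 = 707.35 + 735.42 + 4122.28 + 1068.1 = 6633.15
L = 8004.36 / 6633.15 × 100 = 120.6721
Paasche component (current-period weights):
ΣP(Year 2)Q(Year 2) = 2.29×324 + 14.89×50 + 1235.49×5 + 7.80×141 = 741.96 + 744.5 + 6177.45 + 1099.8 = 8763.71
ΣP(Year 2)Q(Year 1) = 2.29×301 + 14.89×51 + 1235.49×4 + 7.80×110 = 689.29 + 759.39 + 4941.96 + 858 = 7248.64
P = 8763.71 / 7248.64 × 100 = 120.9014
Fisher = √(L × P) = √(120.6721 × 120.9014) = 120.7867

120.79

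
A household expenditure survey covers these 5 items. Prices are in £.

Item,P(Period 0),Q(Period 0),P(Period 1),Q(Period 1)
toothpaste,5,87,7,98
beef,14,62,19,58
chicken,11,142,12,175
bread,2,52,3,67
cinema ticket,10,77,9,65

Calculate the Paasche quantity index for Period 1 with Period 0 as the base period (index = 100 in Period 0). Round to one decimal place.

107.7

Paasche quantity index uses current-period prices as weights.
ΣP(Period 1)·Q(Period 1) = 7×98 + 19×58 + 12×175 + 3×67 + 9×65 = 686 + 1102 + 2100 + 201 + 585 = 4674
ΣP(Period 1)·Q(Period 0) = 7×87 + 19×62 + 12×142 + 3×52 + 9×77 = 609 + 1178 + 1704 + 156 + 693 = 4340
Index = 4674 / 4340 × 100 = 107.6959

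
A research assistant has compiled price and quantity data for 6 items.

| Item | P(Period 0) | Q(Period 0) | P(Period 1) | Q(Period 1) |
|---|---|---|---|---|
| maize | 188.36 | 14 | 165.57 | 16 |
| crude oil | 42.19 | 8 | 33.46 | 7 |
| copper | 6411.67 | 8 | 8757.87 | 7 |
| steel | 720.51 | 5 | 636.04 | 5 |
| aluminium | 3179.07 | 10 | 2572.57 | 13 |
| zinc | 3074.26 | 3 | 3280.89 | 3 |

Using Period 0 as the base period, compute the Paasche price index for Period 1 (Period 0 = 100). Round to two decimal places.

Paasche price index uses current-period quantities as weights.
ΣP(Period 1)·Q(Period 1) = 165.57×16 + 33.46×7 + 8757.87×7 + 636.04×5 + 2572.57×13 + 3280.89×3 = 2649.12 + 234.22 + 61305.09 + 3180.2 + 33443.41 + 9842.67 = 110654.71
ΣP(Period 0)·Q(Period 1) = 188.36×16 + 42.19×7 + 6411.67×7 + 720.51×5 + 3179.07×13 + 3074.26×3 = 3013.76 + 295.33 + 44881.69 + 3602.55 + 41327.91 + 9222.78 = 102344.02
Index = 110654.71 / 102344.02 × 100 = 108.1203

108.12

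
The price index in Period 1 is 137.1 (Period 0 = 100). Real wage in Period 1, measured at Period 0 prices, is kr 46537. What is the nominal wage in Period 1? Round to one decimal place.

63802.2

Nominal = Real × (Index/100) = 46537 × (137.1/100)
        = 46537 × 1.371 = 63802.2270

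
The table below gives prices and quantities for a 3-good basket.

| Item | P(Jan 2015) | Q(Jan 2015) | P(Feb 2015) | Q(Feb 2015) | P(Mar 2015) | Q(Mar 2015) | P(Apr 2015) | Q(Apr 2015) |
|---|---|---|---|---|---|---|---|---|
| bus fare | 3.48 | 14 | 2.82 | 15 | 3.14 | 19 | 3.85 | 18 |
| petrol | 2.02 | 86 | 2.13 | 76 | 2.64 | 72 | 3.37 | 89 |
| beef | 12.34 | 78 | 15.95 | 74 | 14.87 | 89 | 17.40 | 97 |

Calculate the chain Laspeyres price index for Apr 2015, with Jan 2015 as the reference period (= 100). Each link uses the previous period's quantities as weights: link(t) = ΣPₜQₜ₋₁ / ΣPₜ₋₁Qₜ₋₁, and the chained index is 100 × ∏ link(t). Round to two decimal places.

Link Jan 2015→Feb 2015:
ΣP(Feb 2015)Q(Jan 2015) = 2.82×14 + 2.13×86 + 15.95×78 = 39.48 + 183.18 + 1244.1 = 1466.76
ΣP(Jan 2015)Q(Jan 2015) = 3.48×14 + 2.02×86 + 12.34×78 = 48.72 + 173.72 + 962.52 = 1184.96
link = 1466.76/1184.96 = 1.237814
Link Feb 2015→Mar 2015:
ΣP(Mar 2015)Q(Feb 2015) = 3.14×15 + 2.64×76 + 14.87×74 = 47.1 + 200.64 + 1100.38 = 1348.12
ΣP(Feb 2015)Q(Feb 2015) = 2.82×15 + 2.13×76 + 15.95×74 = 42.3 + 161.88 + 1180.3 = 1384.48
link = 1348.12/1384.48 = 0.973737
Link Mar 2015→Apr 2015:
ΣP(Apr 2015)Q(Mar 2015) = 3.85×19 + 3.37×72 + 17.40×89 = 73.15 + 242.64 + 1548.6 = 1864.39
ΣP(Mar 2015)Q(Mar 2015) = 3.14×19 + 2.64×72 + 14.87×89 = 59.66 + 190.08 + 1323.43 = 1573.17
link = 1864.39/1573.17 = 1.185117
Chained index = 100 × 1.237814 × 0.973737 × 1.185117 = 142.8428

142.84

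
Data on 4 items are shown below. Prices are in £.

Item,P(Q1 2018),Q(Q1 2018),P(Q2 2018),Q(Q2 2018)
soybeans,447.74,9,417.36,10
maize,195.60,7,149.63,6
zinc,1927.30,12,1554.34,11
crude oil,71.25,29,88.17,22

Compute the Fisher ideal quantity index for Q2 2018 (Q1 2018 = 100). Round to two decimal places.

92.79

Laspeyres component (base-period weights):
ΣP(Q1 2018)Q(Q2 2018) = 447.74×10 + 195.60×6 + 1927.30×11 + 71.25×22 = 4477.4 + 1173.6 + 21200.3 + 1567.5 = 28418.8
ΣP(Q1 2018)Q(Q1 2018) = 447.74×9 + 195.60×7 + 1927.30×12 + 71.25×29 = 4029.66 + 1369.2 + 23127.6 + 2066.25 = 30592.71
L = 28418.8 / 30592.71 × 100 = 92.8940
Paasche component (current-period weights):
ΣP(Q2 2018)Q(Q2 2018) = 417.36×10 + 149.63×6 + 1554.34×11 + 88.17×22 = 4173.6 + 897.78 + 17097.74 + 1939.74 = 24108.86
ΣP(Q2 2018)Q(Q1 2018) = 417.36×9 + 149.63×7 + 1554.34×12 + 88.17×29 = 3756.24 + 1047.41 + 18652.08 + 2556.93 = 26012.66
P = 24108.86 / 26012.66 × 100 = 92.6813
Fisher = √(L × P) = √(92.8940 × 92.6813) = 92.7876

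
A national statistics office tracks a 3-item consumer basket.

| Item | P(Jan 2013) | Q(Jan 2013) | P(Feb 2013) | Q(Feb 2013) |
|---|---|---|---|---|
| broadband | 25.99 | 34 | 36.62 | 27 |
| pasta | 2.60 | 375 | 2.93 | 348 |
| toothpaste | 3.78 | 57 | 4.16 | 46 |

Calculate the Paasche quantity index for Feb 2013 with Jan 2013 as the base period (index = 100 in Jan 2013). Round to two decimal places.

85.23

Paasche quantity index uses current-period prices as weights.
ΣP(Feb 2013)·Q(Feb 2013) = 36.62×27 + 2.93×348 + 4.16×46 = 988.74 + 1019.64 + 191.36 = 2199.74
ΣP(Feb 2013)·Q(Jan 2013) = 36.62×34 + 2.93×375 + 4.16×57 = 1245.08 + 1098.75 + 237.12 = 2580.95
Index = 2199.74 / 2580.95 × 100 = 85.2299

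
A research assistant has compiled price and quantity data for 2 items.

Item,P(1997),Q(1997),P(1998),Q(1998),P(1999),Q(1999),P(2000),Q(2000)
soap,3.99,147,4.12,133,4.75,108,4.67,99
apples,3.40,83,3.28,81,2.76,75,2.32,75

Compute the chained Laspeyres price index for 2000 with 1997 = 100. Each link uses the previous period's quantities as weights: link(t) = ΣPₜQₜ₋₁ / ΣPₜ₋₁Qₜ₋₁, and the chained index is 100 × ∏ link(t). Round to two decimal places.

100.09

Link 1997→1998:
ΣP(1998)Q(1997) = 4.12×147 + 3.28×83 = 605.64 + 272.24 = 877.88
ΣP(1997)Q(1997) = 3.99×147 + 3.40×83 = 586.53 + 282.2 = 868.73
link = 877.88/868.73 = 1.010533
Link 1998→1999:
ΣP(1999)Q(1998) = 4.75×133 + 2.76×81 = 631.75 + 223.56 = 855.31
ΣP(1998)Q(1998) = 4.12×133 + 3.28×81 = 547.96 + 265.68 = 813.64
link = 855.31/813.64 = 1.051214
Link 1999→2000:
ΣP(2000)Q(1999) = 4.67×108 + 2.32×75 = 504.36 + 174 = 678.36
ΣP(1999)Q(1999) = 4.75×108 + 2.76×75 = 513 + 207 = 720
link = 678.36/720 = 0.942167
Chained index = 100 × 1.010533 × 1.051214 × 0.942167 = 100.0851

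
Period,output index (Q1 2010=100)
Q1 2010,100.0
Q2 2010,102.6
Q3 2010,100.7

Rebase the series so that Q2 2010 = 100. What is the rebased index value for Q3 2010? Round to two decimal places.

Rebased(Q3 2010) = 100.7 / 102.6 × 100 = 98.1481

98.15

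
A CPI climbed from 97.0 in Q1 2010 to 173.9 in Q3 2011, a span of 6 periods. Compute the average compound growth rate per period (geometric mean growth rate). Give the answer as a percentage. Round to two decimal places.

Growth factor = (173.9/97.0)^(1/6) = (1.792784)^(1/6) = 1.102185
Growth rate = 1.102185 − 1 = 0.102185 = 10.2185%

10.22%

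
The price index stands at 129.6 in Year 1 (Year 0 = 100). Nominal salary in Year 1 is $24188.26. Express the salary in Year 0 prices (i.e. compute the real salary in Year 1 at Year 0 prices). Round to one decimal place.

Real = Nominal ÷ (Index/100) = 24188.26 ÷ (129.6/100)
     = 24188.26 ÷ 1.296 = 18663.7809

18663.8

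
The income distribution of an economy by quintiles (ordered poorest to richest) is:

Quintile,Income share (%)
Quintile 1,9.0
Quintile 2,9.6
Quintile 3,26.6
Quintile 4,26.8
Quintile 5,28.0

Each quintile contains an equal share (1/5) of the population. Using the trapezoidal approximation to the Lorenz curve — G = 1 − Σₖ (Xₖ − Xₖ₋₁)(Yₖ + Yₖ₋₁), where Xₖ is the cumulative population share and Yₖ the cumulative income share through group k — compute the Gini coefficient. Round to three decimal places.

Cumulative income shares Yₖ: 0.0900, 0.1860, 0.4520, 0.7200, 1.0000
Σ (Xₖ−Xₖ₋₁)(Yₖ+Yₖ₋₁) = (1/5)(0.0900+0.0000) + (1/5)(0.1860+0.0900) + (1/5)(0.4520+0.1860) + (1/5)(0.7200+0.4520) + (1/5)(1.0000+0.7200)
  = 0.0180 + 0.0552 + 0.1276 + 0.2344 + 0.3440 = 0.7792
G = 1 − 0.7792 = 0.2208

0.221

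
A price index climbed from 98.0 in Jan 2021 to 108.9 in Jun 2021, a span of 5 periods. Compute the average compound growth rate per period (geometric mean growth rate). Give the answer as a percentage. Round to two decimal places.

Growth factor = (108.9/98.0)^(1/5) = (1.111224)^(1/5) = 1.021317
Growth rate = 1.021317 − 1 = 0.021317 = 2.1317%

2.13%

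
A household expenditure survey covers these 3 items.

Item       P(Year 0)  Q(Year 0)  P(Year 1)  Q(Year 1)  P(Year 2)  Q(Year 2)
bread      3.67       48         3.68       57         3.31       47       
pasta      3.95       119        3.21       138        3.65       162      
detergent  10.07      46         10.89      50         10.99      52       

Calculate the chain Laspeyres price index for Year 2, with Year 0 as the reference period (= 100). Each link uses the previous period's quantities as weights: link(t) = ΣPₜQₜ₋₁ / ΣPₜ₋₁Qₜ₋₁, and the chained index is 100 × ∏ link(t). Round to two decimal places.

Link Year 0→Year 1:
ΣP(Year 1)Q(Year 0) = 3.68×48 + 3.21×119 + 10.89×46 = 176.64 + 381.99 + 500.94 = 1059.57
ΣP(Year 0)Q(Year 0) = 3.67×48 + 3.95×119 + 10.07×46 = 176.16 + 470.05 + 463.22 = 1109.43
link = 1059.57/1109.43 = 0.955058
Link Year 1→Year 2:
ΣP(Year 2)Q(Year 1) = 3.31×57 + 3.65×138 + 10.99×50 = 188.67 + 503.7 + 549.5 = 1241.87
ΣP(Year 1)Q(Year 1) = 3.68×57 + 3.21×138 + 10.89×50 = 209.76 + 442.98 + 544.5 = 1197.24
link = 1241.87/1197.24 = 1.037277
Chained index = 100 × 0.955058 × 1.037277 = 99.0660

99.07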